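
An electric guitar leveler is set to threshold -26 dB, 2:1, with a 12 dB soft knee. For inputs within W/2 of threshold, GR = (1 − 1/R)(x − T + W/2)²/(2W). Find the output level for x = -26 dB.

-26.75 dB

x − T + W/2 = -26 − (-26) + 6 = 6.
GR = (1 − 1/2) × 6² / 24 = 0.5 × 36 / 24 = 0.75 dB.
Output = -26 − 0.75 = -26.75 dB.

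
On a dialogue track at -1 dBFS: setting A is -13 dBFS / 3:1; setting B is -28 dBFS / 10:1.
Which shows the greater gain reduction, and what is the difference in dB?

B, by 16.3 dB

A: 12 dB over, compressed to 4 dB over, so 8 dB of GR.
B: 27 dB over, compressed to 2.7 dB over, so 24.3 dB of GR.
B applies 16.3 dB more gain reduction.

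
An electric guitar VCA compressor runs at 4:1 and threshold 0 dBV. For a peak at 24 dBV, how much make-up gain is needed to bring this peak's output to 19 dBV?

13 dB

Without make-up, output = threshold + overshoot/4 = 0 + 6 = 6 dBV.
Gap to target: 13 dB.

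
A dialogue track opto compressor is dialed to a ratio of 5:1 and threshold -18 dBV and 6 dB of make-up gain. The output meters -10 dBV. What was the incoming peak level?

Stripping the +6 dB make-up gives -16 dBV at the gain stage.
That's 2 dB above the -18 dBV threshold.
Before 5:1 compression the overshoot was 2 × 5 = 10 dB, so input = -18 + 10 = -8 dBV.

-8 dBV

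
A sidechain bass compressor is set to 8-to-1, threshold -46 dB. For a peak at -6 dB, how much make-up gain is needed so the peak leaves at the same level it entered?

Without make-up, output = threshold + overshoot/8 = -46 + 5 = -41 dB.
Gap to target: 35 dB.

35 dB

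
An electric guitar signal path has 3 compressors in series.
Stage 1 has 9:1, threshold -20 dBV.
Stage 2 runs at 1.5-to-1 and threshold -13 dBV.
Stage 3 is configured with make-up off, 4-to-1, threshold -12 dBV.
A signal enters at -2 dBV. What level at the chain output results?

-18 dBV

Stage 1: overshoot 18 dB → 18/9 = 2 dB → -18 dBV.
Stage 2: below threshold (-18 ≤ -13); passes unchanged; output -18 dBV.
Stage 3: -18 dBV is at or below the -12 dBV threshold — no compression; output -18 dBV.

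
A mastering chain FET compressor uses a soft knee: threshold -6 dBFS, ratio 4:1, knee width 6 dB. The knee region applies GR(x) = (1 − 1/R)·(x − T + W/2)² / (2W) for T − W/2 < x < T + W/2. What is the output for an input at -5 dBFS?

-6 dBFS

x − T + W/2 = -5 − (-6) + 3 = 4.
GR = (1 − 1/4) × 4² / 12 = 0.75 × 16 / 12 = 1 dB.
Output = -5 − 1 = -6 dBFS.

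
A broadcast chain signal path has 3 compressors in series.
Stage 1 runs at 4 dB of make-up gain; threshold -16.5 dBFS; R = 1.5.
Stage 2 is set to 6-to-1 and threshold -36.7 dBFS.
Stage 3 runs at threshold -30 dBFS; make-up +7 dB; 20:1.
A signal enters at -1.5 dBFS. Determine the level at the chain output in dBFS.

-24 dBFS

Stage 1: -1.5 dBFS is 15 dB over -16.5 dBFS; at 1.5:1 that becomes 10 dB over, giving -6.5 dBFS; +4 dB make-up → -2.5 dBFS.
Stage 2: -2.5 dBFS is 34.2 dB over -36.7 dBFS; at 6:1 that becomes 5.7 dB over, giving -31 dBFS.
Stage 3: below threshold (-31 ≤ -30); passes unchanged; make-up brings it to -24 dBFS.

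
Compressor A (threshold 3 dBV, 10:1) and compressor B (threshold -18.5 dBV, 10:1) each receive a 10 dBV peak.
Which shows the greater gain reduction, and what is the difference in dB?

A: GR = 7 − 7/10 = 6.3 dB.
B: GR = 28.5 − 28.5/10 = 25.65 dB.
B applies 19.35 dB more gain reduction.

B, by 19.35 dB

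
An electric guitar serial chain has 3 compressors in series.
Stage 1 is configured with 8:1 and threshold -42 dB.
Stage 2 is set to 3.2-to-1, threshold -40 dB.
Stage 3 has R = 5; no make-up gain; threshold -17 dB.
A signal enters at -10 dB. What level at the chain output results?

Stage 1: overshoot 32 dB → 32/8 = 4 dB → -38 dB.
Stage 2: -38 dB is 2 dB over -40 dB; at 3.2:1 that becomes 0.625 dB over, giving -39.375 dB.
Stage 3: below threshold (-39.375 ≤ -17); passes unchanged; output -39.375 dB.

-39.375 dB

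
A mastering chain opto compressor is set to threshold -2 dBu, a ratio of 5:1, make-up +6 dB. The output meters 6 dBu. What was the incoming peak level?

8 dBu

Before make-up, the level was 6 − 6 = 0 dBu.
Post-compression overshoot = 0 − (-2) = 2 dB.
Before 5:1 compression the overshoot was 2 × 5 = 10 dB, so input = -2 + 10 = 8 dBu.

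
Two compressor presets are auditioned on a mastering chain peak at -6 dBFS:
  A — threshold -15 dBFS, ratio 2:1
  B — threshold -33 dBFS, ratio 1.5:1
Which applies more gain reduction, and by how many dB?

A: GR = 9 − 9/2 = 4.5 dB.
B: GR = 27 − 27/1.5 = 9 dB.
B applies 4.5 dB more gain reduction.

B, by 4.5 dB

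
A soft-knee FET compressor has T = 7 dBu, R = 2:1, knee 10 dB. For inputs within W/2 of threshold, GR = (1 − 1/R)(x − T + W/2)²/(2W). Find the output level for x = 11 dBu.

8.975 dBu

x − T + W/2 = 11 − 7 + 5 = 9.
GR = (1 − 1/2) × 9² / 20 = 0.5 × 81 / 20 = 2.025 dB.
Output = 11 − 2.025 = 8.975 dBu.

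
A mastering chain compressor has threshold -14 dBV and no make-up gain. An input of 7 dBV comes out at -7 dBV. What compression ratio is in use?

3:1

Input overshoot = 7 − (-14) = 21 dB; output overshoot = -7 − (-14) = 7 dB.
Ratio = 21 / 7 = 3.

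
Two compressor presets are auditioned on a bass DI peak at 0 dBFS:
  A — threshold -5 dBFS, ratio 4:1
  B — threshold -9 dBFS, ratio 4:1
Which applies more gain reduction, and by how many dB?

B, by 3 dB

A: GR = 5 − 5/4 = 3.75 dB.
B: GR = 9 − 9/4 = 6.75 dB.
B reduces 3 dB more.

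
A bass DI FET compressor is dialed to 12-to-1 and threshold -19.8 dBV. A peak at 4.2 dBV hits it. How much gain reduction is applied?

22 dB

Overshoot = 4.2 − (-19.8) = 24 dB.
A 12:1 ratio leaves 2 dB of that excess.
So the signal is attenuated by 24 − 2 = 22 dB.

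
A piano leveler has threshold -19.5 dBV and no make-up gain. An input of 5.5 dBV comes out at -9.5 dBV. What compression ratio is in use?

2.5:1

Input overshoot = 5.5 − (-19.5) = 25 dB; output overshoot = -9.5 − (-19.5) = 10 dB.
Ratio = 25 / 10 = 2.5.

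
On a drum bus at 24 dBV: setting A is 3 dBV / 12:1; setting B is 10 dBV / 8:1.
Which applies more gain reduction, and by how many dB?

A, by 7 dB

A: 21 dB over, compressed to 1.75 dB over, so 19.25 dB of GR.
B: 14 dB over, compressed to 1.75 dB over, so 12.25 dB of GR.
A applies 7 dB more gain reduction.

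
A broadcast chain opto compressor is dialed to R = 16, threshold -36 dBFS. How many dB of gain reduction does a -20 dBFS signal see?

The signal is 16 dB above threshold.
At 16:1, output sits 16/16 = 1 dB above threshold.
Gain reduction = 16 − 1 = 15 dB.

15 dB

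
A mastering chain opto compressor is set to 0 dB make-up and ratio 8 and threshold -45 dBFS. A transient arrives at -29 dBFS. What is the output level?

-43 dBFS

-29 dBFS sits 16 dB over threshold.
8:1 compression reduces that to 16/8 = 2 dB over.
That puts the output at -43 dBFS.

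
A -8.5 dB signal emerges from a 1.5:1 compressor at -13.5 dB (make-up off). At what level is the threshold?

-23.5 dB

Input is 15 dB above T (since output overshoot × R = input overshoot: (-13.5 − T)·1.5 = -8.5 − T gives T = -23.5 dB).
Check: -23.5 + (-8.5 − (-23.5))/1.5 = -23.5 + 10 = -13.5 dB. ✓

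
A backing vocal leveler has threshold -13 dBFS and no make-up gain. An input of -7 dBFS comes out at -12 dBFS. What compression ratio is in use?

Input overshoot = -7 − (-13) = 6 dB; output overshoot = -12 − (-13) = 1 dB.
Ratio = 6 / 1 = 6.

6:1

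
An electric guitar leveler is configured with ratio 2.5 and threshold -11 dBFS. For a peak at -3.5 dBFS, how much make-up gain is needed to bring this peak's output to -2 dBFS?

The peak compresses to -11 + 7.5/2.5 = -8 dBFS.
To reach -2 dBFS requires -2 − (-8) = 6 dB of make-up.

6 dB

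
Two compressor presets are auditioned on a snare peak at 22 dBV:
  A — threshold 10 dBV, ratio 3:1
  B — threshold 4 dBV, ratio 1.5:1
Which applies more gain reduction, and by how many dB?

A: 12 dB over, compressed to 4 dB over, so 8 dB of GR.
B: 18 dB over, compressed to 12 dB over, so 6 dB of GR.
Difference: 2 dB in favour of A.

A, by 2 dB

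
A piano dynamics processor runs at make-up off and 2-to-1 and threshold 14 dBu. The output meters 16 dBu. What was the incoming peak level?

18 dBu

Post-compression overshoot = 16 − 14 = 2 dB.
Undo the ratio: input overshoot = 2 × 2 = 4 dB, giving input = 18 dBu.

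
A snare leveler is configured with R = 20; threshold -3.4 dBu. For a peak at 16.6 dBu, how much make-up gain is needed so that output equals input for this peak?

The peak compresses to -3.4 + 20/20 = -2.4 dBu.
To reach 16.6 dBu requires 16.6 − (-2.4) = 19 dB of make-up.

19 dB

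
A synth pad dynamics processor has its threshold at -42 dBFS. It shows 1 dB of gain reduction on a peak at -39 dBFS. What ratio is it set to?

Input overshoot = -39 − (-42) = 3 dB.
Output overshoot = 3 − 1 = 2 dB.
Ratio = input overshoot / output overshoot = 3 / 2 = 1.5.

1.5:1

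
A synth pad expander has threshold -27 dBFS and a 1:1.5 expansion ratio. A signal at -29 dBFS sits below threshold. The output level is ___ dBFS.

The input is 2 dB below the -27 dBFS threshold.
A 1:1.5 expander multiplies undershoot by 1.5: 2 × 1.5 = 3 dB below threshold.
Output = -27 − 3 = -30 dBFS.

-30 dBFS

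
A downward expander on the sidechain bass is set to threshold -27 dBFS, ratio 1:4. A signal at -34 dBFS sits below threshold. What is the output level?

-55 dBFS

Undershoot = (-27) − (-34) = 7 dB.
At 1:4, that expands to 28 dB under threshold.
Output = -27 − 28 = -55 dBFS.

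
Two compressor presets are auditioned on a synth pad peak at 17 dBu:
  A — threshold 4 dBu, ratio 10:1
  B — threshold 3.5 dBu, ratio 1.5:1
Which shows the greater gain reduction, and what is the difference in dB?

A, by 7.2 dB

A: overshoot 13 dB → output overshoot 1.3 dB → GR 11.7 dB.
B: overshoot 13.5 dB → output overshoot 9 dB → GR 4.5 dB.
A applies 7.2 dB more gain reduction.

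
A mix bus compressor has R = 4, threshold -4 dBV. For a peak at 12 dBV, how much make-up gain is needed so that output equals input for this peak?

Overshoot 16 dB → 16/4 = 4 dB after compression, so the compressed level is -4 + 4 = 0 dBV.
Make-up = target − compressed = 12 − 0 = 12 dB.

12 dB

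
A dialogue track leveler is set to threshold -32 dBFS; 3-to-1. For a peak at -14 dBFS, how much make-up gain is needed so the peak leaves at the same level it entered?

Overshoot 18 dB → 18/3 = 6 dB after compression, so the compressed level is -32 + 6 = -26 dBFS.
Make-up = target − compressed = -14 − (-26) = 12 dB.

12 dB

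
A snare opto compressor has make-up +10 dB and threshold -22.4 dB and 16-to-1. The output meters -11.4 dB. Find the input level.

Before make-up, the level was -11.4 − 10 = -21.4 dB.
That's 1 dB above the -22.4 dB threshold.
Before 16:1 compression the overshoot was 1 × 16 = 16 dB, so input = -22.4 + 16 = -6.4 dB.

-6.4 dB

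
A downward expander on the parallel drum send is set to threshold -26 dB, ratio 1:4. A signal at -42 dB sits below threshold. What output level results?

Undershoot = (-26) − (-42) = 16 dB.
At 1:4, that expands to 64 dB under threshold.
Output = -26 − 64 = -90 dB.

-90 dB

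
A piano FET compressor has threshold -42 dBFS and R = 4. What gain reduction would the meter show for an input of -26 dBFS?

-26 dBFS exceeds the threshold by 16 dB.
After 4:1 compression the overshoot becomes 16/4 = 4 dB.
So the signal is attenuated by 16 − 4 = 12 dB.

12 dB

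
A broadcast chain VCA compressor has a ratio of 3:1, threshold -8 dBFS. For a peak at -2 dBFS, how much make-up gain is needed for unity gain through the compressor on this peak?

Overshoot 6 dB → 6/3 = 2 dB after compression, so the compressed level is -8 + 2 = -6 dBFS.
Make-up = target − compressed = -2 − (-6) = 4 dB.

4 dB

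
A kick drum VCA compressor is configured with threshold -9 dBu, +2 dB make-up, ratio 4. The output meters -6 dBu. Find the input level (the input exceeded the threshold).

-5 dBu

Stripping the +2 dB make-up gives -8 dBu at the gain stage.
That's 1 dB above the -9 dBu threshold.
Before 4:1 compression the overshoot was 1 × 4 = 4 dB, so input = -9 + 4 = -5 dBu.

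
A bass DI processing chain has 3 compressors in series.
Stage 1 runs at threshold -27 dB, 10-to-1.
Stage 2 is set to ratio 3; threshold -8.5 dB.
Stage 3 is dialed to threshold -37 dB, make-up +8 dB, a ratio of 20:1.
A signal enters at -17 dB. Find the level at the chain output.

Stage 1: -17 dB is 10 dB over -27 dB; at 10:1 that becomes 1 dB over, giving -26 dB.
Stage 2: -26 dB ≤ -8.5 dB, so stage 2 doesn't engage; output -26 dB.
Stage 3: overshoot 11 dB → 11/20 = 0.55 dB → -36.45 dB; +8 dB make-up → -28.45 dB.

-28.45 dB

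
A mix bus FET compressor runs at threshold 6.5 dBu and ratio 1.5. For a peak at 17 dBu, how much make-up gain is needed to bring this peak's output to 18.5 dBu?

5 dB

The peak compresses to 6.5 + 10.5/1.5 = 13.5 dBu.
To reach 18.5 dBu requires 18.5 − 13.5 = 5 dB of make-up.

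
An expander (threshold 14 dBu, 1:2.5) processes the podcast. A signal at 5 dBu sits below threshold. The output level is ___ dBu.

Undershoot = 14 − 5 = 9 dB.
At 1:2.5, that expands to 22.5 dB under threshold.
Output = 14 − 22.5 = -8.5 dBu.

-8.5 dBu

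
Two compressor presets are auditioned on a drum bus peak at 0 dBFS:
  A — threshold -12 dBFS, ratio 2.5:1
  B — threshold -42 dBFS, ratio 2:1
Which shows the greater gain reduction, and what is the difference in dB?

A: 12 dB over, compressed to 4.8 dB over, so 7.2 dB of GR.
B: 42 dB over, compressed to 21 dB over, so 21 dB of GR.
Difference: 13.8 dB in favour of B.

B, by 13.8 dB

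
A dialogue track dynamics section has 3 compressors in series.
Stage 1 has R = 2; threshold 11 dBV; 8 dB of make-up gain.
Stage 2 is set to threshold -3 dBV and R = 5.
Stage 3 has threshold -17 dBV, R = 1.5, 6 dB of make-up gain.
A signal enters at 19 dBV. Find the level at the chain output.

1.8 dBV

Stage 1: 8 dB above 11 dBV, reduced 2:1 to 4 dB above → 15 dBV; +8 dB make-up → 23 dBV.
Stage 2: overshoot 26 dB → 26/5 = 5.2 dB → 2.2 dBV.
Stage 3: 19.2 dB above -17 dBV, reduced 1.5:1 to 12.8 dB above → -4.2 dBV; +6 dB make-up → 1.8 dBV.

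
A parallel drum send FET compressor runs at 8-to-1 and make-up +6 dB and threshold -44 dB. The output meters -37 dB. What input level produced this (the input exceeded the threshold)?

Remove make-up: -37 − 6 = -43 dB.
Post-compression overshoot = -43 − (-44) = 1 dB.
Before 8:1 compression the overshoot was 1 × 8 = 8 dB, so input = -44 + 8 = -36 dB.

-36 dB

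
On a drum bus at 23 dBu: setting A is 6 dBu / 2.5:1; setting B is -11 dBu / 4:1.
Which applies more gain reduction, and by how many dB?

A: overshoot 17 dB → output overshoot 6.8 dB → GR 10.2 dB.
B: overshoot 34 dB → output overshoot 8.5 dB → GR 25.5 dB.
Difference: 15.3 dB in favour of B.

B, by 15.3 dB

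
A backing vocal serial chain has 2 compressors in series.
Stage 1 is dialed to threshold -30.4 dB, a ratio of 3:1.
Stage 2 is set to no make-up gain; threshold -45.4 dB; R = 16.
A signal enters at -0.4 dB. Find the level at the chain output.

Stage 1: -0.4 dB is 30 dB over -30.4 dB; at 3:1 that becomes 10 dB over, giving -20.4 dB.
Stage 2: overshoot 25 dB → 25/16 = 1.5625 dB → -43.8375 dB.

-43.8375 dB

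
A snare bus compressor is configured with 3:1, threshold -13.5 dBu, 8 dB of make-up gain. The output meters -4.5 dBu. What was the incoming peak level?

-10.5 dBu

Remove make-up: -4.5 − 8 = -12.5 dBu.
That's 1 dB above the -13.5 dBu threshold.
Input overshoot = R × output overshoot = 3 dB → input = -13.5 + 3 = -10.5 dBu.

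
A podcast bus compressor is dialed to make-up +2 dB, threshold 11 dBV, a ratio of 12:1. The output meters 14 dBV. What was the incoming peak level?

Before make-up, the level was 14 − 2 = 12 dBV.
Post-compression overshoot = 12 − 11 = 1 dB.
Input overshoot = R × output overshoot = 12 dB → input = 11 + 12 = 23 dBV.

23 dBV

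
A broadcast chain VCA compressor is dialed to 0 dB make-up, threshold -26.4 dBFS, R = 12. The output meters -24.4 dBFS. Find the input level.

The compressed level sits -24.4 − (-26.4) = 2 dB over threshold.
Before 12:1 compression the overshoot was 2 × 12 = 24 dB, so input = -26.4 + 24 = -2.4 dBFS.

-2.4 dBFS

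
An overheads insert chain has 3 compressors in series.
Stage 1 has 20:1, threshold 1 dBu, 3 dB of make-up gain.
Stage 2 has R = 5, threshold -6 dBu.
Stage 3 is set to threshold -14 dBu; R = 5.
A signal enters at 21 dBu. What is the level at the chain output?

-11.96 dBu

Stage 1: 21 dBu is 20 dB over 1 dBu; at 20:1 that becomes 1 dB over, giving 2 dBu; +3 dB make-up → 5 dBu.
Stage 2: 5 dBu is 11 dB over -6 dBu; at 5:1 that becomes 2.2 dB over, giving -3.8 dBu.
Stage 3: 10.2 dB above -14 dBu, reduced 5:1 to 2.04 dB above → -11.96 dBu.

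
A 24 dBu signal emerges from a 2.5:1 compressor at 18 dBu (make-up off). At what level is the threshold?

Let T be the threshold. Output overshoot = (input overshoot)/R, so 18 − T = (24 − T)/2.5.
2.5·(18 − T) = 24 − T → 1.5·T = 45 − 24 = 21.
T = 21/1.5 = 14 dBu.

14 dBu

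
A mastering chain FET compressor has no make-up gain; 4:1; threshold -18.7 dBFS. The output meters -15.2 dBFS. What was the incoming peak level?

-4.7 dBFS

The compressed level sits -15.2 − (-18.7) = 3.5 dB over threshold.
Undo the ratio: input overshoot = 3.5 × 4 = 14 dB, giving input = -4.7 dBFS.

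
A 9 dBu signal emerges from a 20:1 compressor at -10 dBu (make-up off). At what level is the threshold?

Gain reduction = 9 − (-10) = 19 dB; output overshoot = GR / (R − 1) = 19 / 19 = 1 dB.
Threshold = output − output overshoot = -10 − 1 = -11 dBu.

-11 dBu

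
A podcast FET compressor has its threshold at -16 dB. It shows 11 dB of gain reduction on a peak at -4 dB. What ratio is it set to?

12:1

Input overshoot = -4 − (-16) = 12 dB.
Output overshoot = 12 − 11 = 1 dB.
Ratio = input overshoot / output overshoot = 12 / 1 = 12.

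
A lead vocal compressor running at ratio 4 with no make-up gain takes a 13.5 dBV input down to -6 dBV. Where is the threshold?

-12.5 dBV

Input is 26 dB above T (since output overshoot × R = input overshoot: (-6 − T)·4 = 13.5 − T gives T = -12.5 dBV).
Check: -12.5 + (13.5 − (-12.5))/4 = -12.5 + 6.5 = -6 dBV. ✓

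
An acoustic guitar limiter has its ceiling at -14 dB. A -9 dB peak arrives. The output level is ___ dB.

-14 dB

A brickwall limiter is an ∞:1 compressor: any input above the ceiling is clamped to -14 dB.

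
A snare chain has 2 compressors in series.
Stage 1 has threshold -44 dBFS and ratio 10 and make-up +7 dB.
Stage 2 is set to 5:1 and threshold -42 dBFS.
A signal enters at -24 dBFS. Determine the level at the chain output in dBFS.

-40.6 dBFS

Stage 1: 20 dB above -44 dBFS, reduced 10:1 to 2 dB above → -42 dBFS; +7 dB make-up → -35 dBFS.
Stage 2: 7 dB above -42 dBFS, reduced 5:1 to 1.4 dB above → -40.6 dBFS.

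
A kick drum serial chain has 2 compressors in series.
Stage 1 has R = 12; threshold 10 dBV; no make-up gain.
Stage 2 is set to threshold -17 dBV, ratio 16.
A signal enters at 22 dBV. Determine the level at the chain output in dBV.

Stage 1: 12 dB above 10 dBV, reduced 12:1 to 1 dB above → 11 dBV.
Stage 2: overshoot 28 dB → 28/16 = 1.75 dB → -15.25 dBV.

-15.25 dBV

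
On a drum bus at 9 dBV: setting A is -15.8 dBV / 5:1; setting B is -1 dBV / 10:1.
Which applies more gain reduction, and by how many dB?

A, by 10.84 dB

A: GR = 24.8 − 24.8/5 = 19.84 dB.
B: GR = 10 − 10/10 = 9 dB.
Difference: 10.84 dB in favour of A.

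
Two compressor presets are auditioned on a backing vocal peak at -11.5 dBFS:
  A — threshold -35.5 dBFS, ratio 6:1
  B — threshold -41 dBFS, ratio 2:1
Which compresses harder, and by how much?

A: overshoot 24 dB → output overshoot 4 dB → GR 20 dB.
B: overshoot 29.5 dB → output overshoot 14.75 dB → GR 14.75 dB.
A reduces 5.25 dB more.

A, by 5.25 dB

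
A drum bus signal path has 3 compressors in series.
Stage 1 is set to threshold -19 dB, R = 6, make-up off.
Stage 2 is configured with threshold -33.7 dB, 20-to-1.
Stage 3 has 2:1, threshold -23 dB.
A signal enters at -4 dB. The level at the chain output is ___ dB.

Stage 1: -4 dB is 15 dB over -19 dB; at 6:1 that becomes 2.5 dB over, giving -16.5 dB.
Stage 2: overshoot 17.2 dB → 17.2/20 = 0.86 dB → -32.84 dB.
Stage 3: -32.84 dB is at or below the -23 dB threshold — no compression; output -32.84 dB.

-32.84 dB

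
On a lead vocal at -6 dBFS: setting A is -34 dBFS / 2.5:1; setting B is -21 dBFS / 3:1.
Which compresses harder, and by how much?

A: 28 dB over, compressed to 11.2 dB over, so 16.8 dB of GR.
B: 15 dB over, compressed to 5 dB over, so 10 dB of GR.
A reduces 6.8 dB more.

A, by 6.8 dB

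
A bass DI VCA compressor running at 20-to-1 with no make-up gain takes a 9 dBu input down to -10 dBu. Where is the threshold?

Let T be the threshold. Output overshoot = (input overshoot)/R, so -10 − T = (9 − T)/20.
20·(-10 − T) = 9 − T → 19·T = -200 − 9 = -209.
T = -209/19 = -11 dBu.

-11 dBu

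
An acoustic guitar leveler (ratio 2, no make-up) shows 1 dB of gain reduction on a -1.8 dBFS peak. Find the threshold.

Input is 2 dB above T (since output overshoot × R = input overshoot: (-2.8 − T)·2 = -1.8 − T gives T = -3.8 dBFS).
Check: -3.8 + (-1.8 − (-3.8))/2 = -3.8 + 1 = -2.8 dBFS. ✓

-3.8 dBFS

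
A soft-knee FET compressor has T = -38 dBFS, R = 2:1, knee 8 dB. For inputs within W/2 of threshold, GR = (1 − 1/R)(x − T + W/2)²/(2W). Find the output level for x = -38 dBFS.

x − T + W/2 = -38 − (-38) + 4 = 4.
GR = (1 − 1/2) × 4² / 16 = 0.5 × 16 / 16 = 0.5 dB.
Output = -38 − 0.5 = -38.5 dBFS.

-38.5 dBFS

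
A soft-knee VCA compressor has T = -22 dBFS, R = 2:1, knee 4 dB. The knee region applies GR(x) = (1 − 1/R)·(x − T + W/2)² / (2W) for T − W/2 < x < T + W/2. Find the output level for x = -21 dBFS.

x − T + W/2 = -21 − (-22) + 2 = 3.
GR = (1 − 1/2) × 3² / 8 = 0.5 × 9 / 8 = 0.5625 dB.
Output = -21 − 0.5625 = -21.5625 dBFS.

-21.5625 dBFS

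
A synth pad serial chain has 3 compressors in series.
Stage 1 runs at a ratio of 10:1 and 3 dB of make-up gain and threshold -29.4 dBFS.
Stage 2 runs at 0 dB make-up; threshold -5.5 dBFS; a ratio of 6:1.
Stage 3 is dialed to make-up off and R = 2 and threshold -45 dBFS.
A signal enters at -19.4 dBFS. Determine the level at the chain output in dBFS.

Stage 1: -19.4 dBFS is 10 dB over -29.4 dBFS; at 10:1 that becomes 1 dB over, giving -28.4 dBFS; +3 dB make-up → -25.4 dBFS.
Stage 2: below threshold (-25.4 ≤ -5.5); passes unchanged; output -25.4 dBFS.
Stage 3: -25.4 dBFS is 19.6 dB over -45 dBFS; at 2:1 that becomes 9.8 dB over, giving -35.2 dBFS.

-35.2 dBFS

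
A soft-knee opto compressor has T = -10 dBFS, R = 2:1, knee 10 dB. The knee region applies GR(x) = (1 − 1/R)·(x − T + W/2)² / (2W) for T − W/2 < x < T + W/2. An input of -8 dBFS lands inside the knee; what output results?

-9.225 dBFS

x − T + W/2 = -8 − (-10) + 5 = 7.
GR = (1 − 1/2) × 7² / 20 = 0.5 × 49 / 20 = 1.225 dB.
Output = -8 − 1.225 = -9.225 dBFS.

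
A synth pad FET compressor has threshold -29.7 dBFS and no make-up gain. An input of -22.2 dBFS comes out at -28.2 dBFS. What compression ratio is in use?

Input overshoot = -22.2 − (-29.7) = 7.5 dB; output overshoot = -28.2 − (-29.7) = 1.5 dB.
Ratio = 7.5 / 1.5 = 5.

5:1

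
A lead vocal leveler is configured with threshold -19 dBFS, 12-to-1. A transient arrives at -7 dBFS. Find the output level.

-18 dBFS

-7 dBFS sits 12 dB over threshold.
At 12:1 the overshoot is divided by 12, leaving 1 dB above threshold.
That puts the output at -18 dBFS.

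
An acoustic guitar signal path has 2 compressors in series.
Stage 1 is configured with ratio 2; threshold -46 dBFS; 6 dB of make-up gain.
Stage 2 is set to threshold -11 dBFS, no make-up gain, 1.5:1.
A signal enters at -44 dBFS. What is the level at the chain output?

-39 dBFS

Stage 1: overshoot 2 dB → 2/2 = 1 dB → -45 dBFS; +6 dB make-up → -39 dBFS.
Stage 2: below threshold (-39 ≤ -11); passes unchanged; output -39 dBFS.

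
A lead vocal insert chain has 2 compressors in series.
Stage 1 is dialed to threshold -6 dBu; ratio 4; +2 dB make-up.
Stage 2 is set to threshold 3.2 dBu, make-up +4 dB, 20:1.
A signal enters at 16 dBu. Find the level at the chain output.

5.5 dBu

Stage 1: overshoot 22 dB → 22/4 = 5.5 dB → -0.5 dBu; +2 dB make-up → 1.5 dBu.
Stage 2: below threshold (1.5 ≤ 3.2); passes unchanged; make-up brings it to 5.5 dBu.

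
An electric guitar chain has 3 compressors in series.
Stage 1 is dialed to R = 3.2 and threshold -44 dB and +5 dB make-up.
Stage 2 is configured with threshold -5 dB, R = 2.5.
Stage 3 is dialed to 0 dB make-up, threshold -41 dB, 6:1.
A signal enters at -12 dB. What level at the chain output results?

-39 dB

Stage 1: -12 dB is 32 dB over -44 dB; at 3.2:1 that becomes 10 dB over, giving -34 dB; +5 dB make-up → -29 dB.
Stage 2: -29 dB is at or below the -5 dB threshold — no compression; output -29 dB.
Stage 3: -29 dB is 12 dB over -41 dB; at 6:1 that becomes 2 dB over, giving -39 dB.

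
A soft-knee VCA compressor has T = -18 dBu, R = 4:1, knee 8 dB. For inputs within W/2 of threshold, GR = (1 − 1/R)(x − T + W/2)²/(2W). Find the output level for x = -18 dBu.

x − T + W/2 = -18 − (-18) + 4 = 4.
GR = (1 − 1/4) × 4² / 16 = 0.75 × 16 / 16 = 0.75 dB.
Output = -18 − 0.75 = -18.75 dBu.

-18.75 dBu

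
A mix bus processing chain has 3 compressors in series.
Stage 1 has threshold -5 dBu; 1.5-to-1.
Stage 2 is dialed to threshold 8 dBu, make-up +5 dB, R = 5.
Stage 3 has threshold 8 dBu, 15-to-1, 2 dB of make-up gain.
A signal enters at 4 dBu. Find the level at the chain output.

Stage 1: 9 dB above -5 dBu, reduced 1.5:1 to 6 dB above → 1 dBu.
Stage 2: below threshold (1 ≤ 8); passes unchanged; make-up brings it to 6 dBu.
Stage 3: 6 dBu ≤ 8 dBu, so stage 3 doesn't engage; make-up brings it to 8 dBu.

8 dBu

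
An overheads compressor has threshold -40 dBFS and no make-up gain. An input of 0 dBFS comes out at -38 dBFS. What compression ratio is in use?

Input overshoot = 0 − (-40) = 40 dB; output overshoot = -38 − (-40) = 2 dB.
Ratio = 40 / 2 = 20.

20:1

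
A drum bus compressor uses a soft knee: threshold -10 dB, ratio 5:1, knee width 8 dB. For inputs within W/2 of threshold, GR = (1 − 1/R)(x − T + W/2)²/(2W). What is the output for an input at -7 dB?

x − T + W/2 = -7 − (-10) + 4 = 7.
GR = (1 − 1/5) × 7² / 16 = 0.8 × 49 / 16 = 2.45 dB.
Output = -7 − 2.45 = -9.45 dB.

-9.45 dB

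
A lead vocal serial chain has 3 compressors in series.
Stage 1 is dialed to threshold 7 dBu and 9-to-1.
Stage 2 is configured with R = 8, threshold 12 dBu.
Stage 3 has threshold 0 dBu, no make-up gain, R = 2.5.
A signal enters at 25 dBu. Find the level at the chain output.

3.6 dBu

Stage 1: 25 dBu is 18 dB over 7 dBu; at 9:1 that becomes 2 dB over, giving 9 dBu.
Stage 2: 9 dBu ≤ 12 dBu, so stage 2 doesn't engage; output 9 dBu.
Stage 3: 9 dBu is 9 dB over 0 dBu; at 2.5:1 that becomes 3.6 dB over, giving 3.6 dBu.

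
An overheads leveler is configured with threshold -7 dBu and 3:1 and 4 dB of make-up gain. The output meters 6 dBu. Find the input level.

Before make-up, the level was 6 − 4 = 2 dBu.
Post-compression overshoot = 2 − (-7) = 9 dB.
Before 3:1 compression the overshoot was 9 × 3 = 27 dB, so input = -7 + 27 = 20 dBu.

20 dBu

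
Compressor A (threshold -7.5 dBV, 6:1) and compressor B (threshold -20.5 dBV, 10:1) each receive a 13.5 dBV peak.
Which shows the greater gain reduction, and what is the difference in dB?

B, by 13.1 dB

A: overshoot 21 dB → output overshoot 3.5 dB → GR 17.5 dB.
B: overshoot 34 dB → output overshoot 3.4 dB → GR 30.6 dB.
Difference: 13.1 dB in favour of B.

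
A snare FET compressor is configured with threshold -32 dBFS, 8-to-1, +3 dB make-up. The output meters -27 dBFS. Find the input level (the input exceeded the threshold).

Stripping the +3 dB make-up gives -30 dBFS at the gain stage.
That's 2 dB above the -32 dBFS threshold.
Before 8:1 compression the overshoot was 2 × 8 = 16 dB, so input = -32 + 16 = -16 dBFS.

-16 dBFS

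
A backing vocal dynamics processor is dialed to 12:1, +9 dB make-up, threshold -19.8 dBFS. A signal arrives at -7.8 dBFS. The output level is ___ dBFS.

-7.8 dBFS sits 12 dB over threshold.
At 12:1 the overshoot is divided by 12, leaving 1 dB above threshold.
Output = -19.8 + 1 = -18.8 dBFS; make-up adds 9 dB, giving -9.8 dBFS.

-9.8 dBFS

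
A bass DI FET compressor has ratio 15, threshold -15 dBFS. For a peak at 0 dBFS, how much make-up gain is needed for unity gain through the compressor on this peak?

14 dB

Without make-up, output = threshold + overshoot/15 = -15 + 1 = -14 dBFS.
Gap to target: 14 dB.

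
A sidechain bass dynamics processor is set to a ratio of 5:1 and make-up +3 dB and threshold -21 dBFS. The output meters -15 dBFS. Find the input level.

Before make-up, the level was -15 − 3 = -18 dBFS.
The compressed level sits -18 − (-21) = 3 dB over threshold.
Before 5:1 compression the overshoot was 3 × 5 = 15 dB, so input = -21 + 15 = -6 dBFS.

-6 dBFS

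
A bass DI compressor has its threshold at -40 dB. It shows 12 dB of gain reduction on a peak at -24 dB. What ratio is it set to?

Input overshoot = -24 − (-40) = 16 dB.
Output overshoot = 16 − 12 = 4 dB.
Ratio = input overshoot / output overshoot = 16 / 4 = 4.

4:1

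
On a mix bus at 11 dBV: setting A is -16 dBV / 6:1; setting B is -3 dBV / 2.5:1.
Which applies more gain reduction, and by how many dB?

A, by 14.1 dB

A: 27 dB over, compressed to 4.5 dB over, so 22.5 dB of GR.
B: 14 dB over, compressed to 5.6 dB over, so 8.4 dB of GR.
A applies 14.1 dB more gain reduction.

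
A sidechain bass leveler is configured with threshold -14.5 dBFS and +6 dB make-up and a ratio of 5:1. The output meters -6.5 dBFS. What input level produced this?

Stripping the +6 dB make-up gives -12.5 dBFS at the gain stage.
The compressed level sits -12.5 − (-14.5) = 2 dB over threshold.
Input overshoot = R × output overshoot = 10 dB → input = -14.5 + 10 = -4.5 dBFS.

-4.5 dBFS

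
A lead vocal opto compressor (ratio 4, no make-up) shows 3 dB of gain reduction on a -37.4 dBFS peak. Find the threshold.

-41.4 dBFS

Input is 4 dB above T (since output overshoot × R = input overshoot: (-40.4 − T)·4 = -37.4 − T gives T = -41.4 dBFS).
Check: -41.4 + (-37.4 − (-41.4))/4 = -41.4 + 1 = -40.4 dBFS. ✓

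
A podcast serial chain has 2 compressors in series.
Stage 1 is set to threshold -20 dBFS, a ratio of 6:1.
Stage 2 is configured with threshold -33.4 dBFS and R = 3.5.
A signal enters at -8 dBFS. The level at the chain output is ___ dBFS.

-29 dBFS

Stage 1: overshoot 12 dB → 12/6 = 2 dB → -18 dBFS.
Stage 2: overshoot 15.4 dB → 15.4/3.5 = 4.4 dB → -29 dBFS.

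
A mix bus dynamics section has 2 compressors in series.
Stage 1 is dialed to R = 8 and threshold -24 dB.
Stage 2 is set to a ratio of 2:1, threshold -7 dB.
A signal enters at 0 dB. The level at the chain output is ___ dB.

-21 dB

Stage 1: 24 dB above -24 dB, reduced 8:1 to 3 dB above → -21 dB.
Stage 2: below threshold (-21 ≤ -7); passes unchanged; output -21 dB.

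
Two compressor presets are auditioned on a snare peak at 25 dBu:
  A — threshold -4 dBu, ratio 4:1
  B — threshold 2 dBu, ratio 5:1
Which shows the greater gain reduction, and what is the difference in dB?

A: overshoot 29 dB → output overshoot 7.25 dB → GR 21.75 dB.
B: overshoot 23 dB → output overshoot 4.6 dB → GR 18.4 dB.
Difference: 3.35 dB in favour of A.

A, by 3.35 dB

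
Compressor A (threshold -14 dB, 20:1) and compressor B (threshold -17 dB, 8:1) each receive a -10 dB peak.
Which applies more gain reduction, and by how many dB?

A: 4 dB over, compressed to 0.2 dB over, so 3.8 dB of GR.
B: 7 dB over, compressed to 0.875 dB over, so 6.125 dB of GR.
B applies 2.325 dB more gain reduction.

B, by 2.325 dB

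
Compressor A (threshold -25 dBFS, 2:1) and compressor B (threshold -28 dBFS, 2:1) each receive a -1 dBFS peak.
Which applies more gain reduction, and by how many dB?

B, by 1.5 dB

A: 24 dB over, compressed to 12 dB over, so 12 dB of GR.
B: 27 dB over, compressed to 13.5 dB over, so 13.5 dB of GR.
B reduces 1.5 dB more.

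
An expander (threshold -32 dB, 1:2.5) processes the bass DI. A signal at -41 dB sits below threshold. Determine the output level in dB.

The input is 9 dB below the -32 dB threshold.
A 1:2.5 expander multiplies undershoot by 2.5: 9 × 2.5 = 22.5 dB below threshold.
Output = -32 − 22.5 = -54.5 dB.

-54.5 dB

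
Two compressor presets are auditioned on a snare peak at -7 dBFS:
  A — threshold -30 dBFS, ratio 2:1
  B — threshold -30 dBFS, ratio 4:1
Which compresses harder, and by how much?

A: GR = 23 − 23/2 = 11.5 dB.
B: GR = 23 − 23/4 = 17.25 dB.
Difference: 5.75 dB in favour of B.

B, by 5.75 dB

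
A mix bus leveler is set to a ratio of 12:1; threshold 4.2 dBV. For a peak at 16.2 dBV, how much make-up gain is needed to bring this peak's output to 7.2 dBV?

Without make-up, output = threshold + overshoot/12 = 4.2 + 1 = 5.2 dBV.
Gap to target: 2 dB.

2 dB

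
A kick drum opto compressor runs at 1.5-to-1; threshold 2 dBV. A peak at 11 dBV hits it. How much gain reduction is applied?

11 dBV exceeds the threshold by 9 dB.
After 1.5:1 compression the overshoot becomes 9/1.5 = 6 dB.
GR = overshoot in − overshoot out = 9 − 6 = 3 dB.

3 dB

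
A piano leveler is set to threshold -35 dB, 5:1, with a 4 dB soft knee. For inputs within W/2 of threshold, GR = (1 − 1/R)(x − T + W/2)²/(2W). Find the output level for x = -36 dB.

-36.1 dB

x − T + W/2 = -36 − (-35) + 2 = 1.
GR = (1 − 1/5) × 1² / 8 = 0.8 × 1 / 8 = 0.1 dB.
Output = -36 − 0.1 = -36.1 dB.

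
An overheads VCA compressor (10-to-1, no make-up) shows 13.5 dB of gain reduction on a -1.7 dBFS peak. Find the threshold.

Input is 15 dB above T (since output overshoot × R = input overshoot: (-15.2 − T)·10 = -1.7 − T gives T = -16.7 dBFS).
Check: -16.7 + (-1.7 − (-16.7))/10 = -16.7 + 1.5 = -15.2 dBFS. ✓

-16.7 dBFS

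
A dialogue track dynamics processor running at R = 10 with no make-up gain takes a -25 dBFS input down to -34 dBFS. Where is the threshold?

-35 dBFS

Gain reduction = -25 − (-34) = 9 dB; output overshoot = GR / (R − 1) = 9 / 9 = 1 dB.
Threshold = output − output overshoot = -34 − 1 = -35 dBFS.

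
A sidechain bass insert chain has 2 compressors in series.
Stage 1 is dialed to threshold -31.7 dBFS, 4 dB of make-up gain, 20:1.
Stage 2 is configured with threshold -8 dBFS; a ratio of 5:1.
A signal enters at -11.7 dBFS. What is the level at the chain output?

-26.7 dBFS

Stage 1: 20 dB above -31.7 dBFS, reduced 20:1 to 1 dB above → -30.7 dBFS; +4 dB make-up → -26.7 dBFS.
Stage 2: -26.7 dBFS is at or below the -8 dBFS threshold — no compression; output -26.7 dBFS.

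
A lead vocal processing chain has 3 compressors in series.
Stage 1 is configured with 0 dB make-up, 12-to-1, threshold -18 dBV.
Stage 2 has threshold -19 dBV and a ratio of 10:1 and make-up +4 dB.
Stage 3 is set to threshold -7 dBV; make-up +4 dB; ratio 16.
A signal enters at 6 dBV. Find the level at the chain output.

Stage 1: overshoot 24 dB → 24/12 = 2 dB → -16 dBV.
Stage 2: -16 dBV is 3 dB over -19 dBV; at 10:1 that becomes 0.3 dB over, giving -18.7 dBV; +4 dB make-up → -14.7 dBV.
Stage 3: -14.7 dBV is at or below the -7 dBV threshold — no compression; make-up brings it to -10.7 dBV.

-10.7 dBV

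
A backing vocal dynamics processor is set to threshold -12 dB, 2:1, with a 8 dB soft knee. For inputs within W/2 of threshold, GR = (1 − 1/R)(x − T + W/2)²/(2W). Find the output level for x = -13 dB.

-13.28125 dB

x − T + W/2 = -13 − (-12) + 4 = 3.
GR = (1 − 1/2) × 3² / 16 = 0.5 × 9 / 16 = 0.28125 dB.
Output = -13 − 0.28125 = -13.28125 dB.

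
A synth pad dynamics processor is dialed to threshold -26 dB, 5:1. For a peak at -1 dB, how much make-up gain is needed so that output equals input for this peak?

The peak compresses to -26 + 25/5 = -21 dB.
To reach -1 dB requires -1 − (-21) = 20 dB of make-up.

20 dB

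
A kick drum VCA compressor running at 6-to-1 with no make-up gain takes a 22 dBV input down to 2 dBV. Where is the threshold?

Gain reduction = 22 − 2 = 20 dB; output overshoot = GR / (R − 1) = 20 / 5 = 4 dB.
Threshold = output − output overshoot = 2 − 4 = -2 dBV.

-2 dBV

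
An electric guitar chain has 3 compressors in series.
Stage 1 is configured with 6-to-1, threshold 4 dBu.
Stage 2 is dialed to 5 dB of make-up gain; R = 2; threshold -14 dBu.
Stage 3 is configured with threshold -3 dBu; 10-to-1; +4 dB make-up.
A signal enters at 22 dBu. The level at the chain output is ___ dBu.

1.45 dBu

Stage 1: 22 dBu is 18 dB over 4 dBu; at 6:1 that becomes 3 dB over, giving 7 dBu.
Stage 2: overshoot 21 dB → 21/2 = 10.5 dB → -3.5 dBu; +5 dB make-up → 1.5 dBu.
Stage 3: overshoot 4.5 dB → 4.5/10 = 0.45 dB → -2.55 dBu; +4 dB make-up → 1.45 dBu.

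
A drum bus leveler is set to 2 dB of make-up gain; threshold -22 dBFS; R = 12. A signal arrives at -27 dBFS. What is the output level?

-27 dBFS is 5 dB below the -22 dBFS threshold, so no gain reduction is applied.
Make-up gain adds 2 dB: -27 + 2 = -25 dBFS.

-25 dBFS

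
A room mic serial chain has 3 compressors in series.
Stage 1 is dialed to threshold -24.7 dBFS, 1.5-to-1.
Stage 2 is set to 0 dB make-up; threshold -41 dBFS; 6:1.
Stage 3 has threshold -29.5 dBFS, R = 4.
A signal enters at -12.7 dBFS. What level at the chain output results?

-36.95 dBFS

Stage 1: 12 dB above -24.7 dBFS, reduced 1.5:1 to 8 dB above → -16.7 dBFS.
Stage 2: overshoot 24.3 dB → 24.3/6 = 4.05 dB → -36.95 dBFS.
Stage 3: below threshold (-36.95 ≤ -29.5); passes unchanged; output -36.95 dBFS.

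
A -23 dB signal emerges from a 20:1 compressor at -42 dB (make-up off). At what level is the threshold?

Input is 20 dB above T (since output overshoot × R = input overshoot: (-42 − T)·20 = -23 − T gives T = -43 dB).
Check: -43 + (-23 − (-43))/20 = -43 + 1 = -42 dB. ✓

-43 dB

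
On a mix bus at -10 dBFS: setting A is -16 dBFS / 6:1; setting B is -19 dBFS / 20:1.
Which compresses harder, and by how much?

B, by 3.55 dB

A: GR = 6 − 6/6 = 5 dB.
B: GR = 9 − 9/20 = 8.55 dB.
B applies 3.55 dB more gain reduction.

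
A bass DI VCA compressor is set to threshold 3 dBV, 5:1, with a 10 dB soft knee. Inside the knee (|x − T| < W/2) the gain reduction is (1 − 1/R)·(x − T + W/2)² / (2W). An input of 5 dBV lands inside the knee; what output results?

x − T + W/2 = 5 − 3 + 5 = 7.
GR = (1 − 1/5) × 7² / 20 = 0.8 × 49 / 20 = 1.96 dB.
Output = 5 − 1.96 = 3.04 dBV.

3.04 dBV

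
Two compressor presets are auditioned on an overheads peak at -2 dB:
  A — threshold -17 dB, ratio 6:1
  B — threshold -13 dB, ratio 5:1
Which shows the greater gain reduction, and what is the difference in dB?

A, by 3.7 dB

A: GR = 15 − 15/6 = 12.5 dB.
B: GR = 11 − 11/5 = 8.8 dB.
A applies 3.7 dB more gain reduction.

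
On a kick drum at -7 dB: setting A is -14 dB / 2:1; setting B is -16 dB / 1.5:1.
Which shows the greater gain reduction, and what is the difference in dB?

A: overshoot 7 dB → output overshoot 3.5 dB → GR 3.5 dB.
B: overshoot 9 dB → output overshoot 6 dB → GR 3 dB.
Difference: 0.5 dB in favour of A.

A, by 0.5 dB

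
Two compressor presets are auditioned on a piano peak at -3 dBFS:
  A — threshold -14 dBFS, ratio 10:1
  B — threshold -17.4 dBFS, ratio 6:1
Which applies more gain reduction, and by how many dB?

B, by 2.1 dB

A: GR = 11 − 11/10 = 9.9 dB.
B: GR = 14.4 − 14.4/6 = 12 dB.
B applies 2.1 dB more gain reduction.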